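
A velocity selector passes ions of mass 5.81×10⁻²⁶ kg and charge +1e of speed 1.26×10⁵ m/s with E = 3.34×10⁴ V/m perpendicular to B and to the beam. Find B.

B = 0.265 T

Balance of forces in the selector: qE = qvB ⇒ B = E/v.
B = 3.34×10⁴/1.26×10⁵ = 0.265 T.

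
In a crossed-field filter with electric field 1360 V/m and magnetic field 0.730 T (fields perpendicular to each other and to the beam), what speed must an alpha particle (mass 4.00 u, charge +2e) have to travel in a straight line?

v = 1860 m/s

For undeflected motion the electric and magnetic forces balance: qE = qvB.
v = E/B = 1360/0.730 = 1860 m/s.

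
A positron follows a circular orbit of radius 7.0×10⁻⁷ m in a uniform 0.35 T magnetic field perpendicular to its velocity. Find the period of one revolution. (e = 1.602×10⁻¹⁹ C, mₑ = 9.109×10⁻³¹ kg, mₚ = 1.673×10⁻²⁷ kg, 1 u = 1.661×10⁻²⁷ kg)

T ≈ 1.0×10⁻¹⁰ s

The cyclotron period depends only on m, q, B: T = 2πm/(|q|B).
T = 2π(9.109×10⁻³¹)/((1.602×10⁻¹⁹)(0.35)) ≈ 1.0×10⁻¹⁰ s.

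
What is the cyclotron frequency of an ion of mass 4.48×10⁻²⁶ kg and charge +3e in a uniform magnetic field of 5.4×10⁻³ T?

f = |q|B/(2πm).
f = (4.806×10⁻¹⁹)(5.4×10⁻³)/(2π·4.48×10⁻²⁶) ≈ 9200 Hz.

f ≈ 9200 Hz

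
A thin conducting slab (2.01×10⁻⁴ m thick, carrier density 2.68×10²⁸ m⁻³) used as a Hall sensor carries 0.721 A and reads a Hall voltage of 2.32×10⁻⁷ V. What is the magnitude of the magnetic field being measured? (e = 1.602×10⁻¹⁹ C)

From V_H = IB/(n e t), B = V_H n e t / I.
B = (2.32×10⁻⁷)(2.68×10²⁸)(1.602×10⁻¹⁹)(2.01×10⁻⁴)/0.721 ≈ 0.278 T.

B ≈ 0.278 T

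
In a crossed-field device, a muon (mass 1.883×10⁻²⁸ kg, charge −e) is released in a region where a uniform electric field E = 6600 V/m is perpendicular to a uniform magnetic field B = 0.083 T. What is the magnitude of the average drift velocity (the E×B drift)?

The steady drift has the magnetic force balancing the electric force, so v_d = E/B.
v_d = 6600/0.083 = 8.0×10⁴ m/s.

v_d ≈ 8.0×10⁴ m/s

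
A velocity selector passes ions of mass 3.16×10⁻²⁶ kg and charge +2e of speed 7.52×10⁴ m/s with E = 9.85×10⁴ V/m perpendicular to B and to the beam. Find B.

B = 1.31 T

Balance of forces in the selector: qE = qvB ⇒ B = E/v.
B = 9.85×10⁴/7.52×10⁴ = 1.31 T.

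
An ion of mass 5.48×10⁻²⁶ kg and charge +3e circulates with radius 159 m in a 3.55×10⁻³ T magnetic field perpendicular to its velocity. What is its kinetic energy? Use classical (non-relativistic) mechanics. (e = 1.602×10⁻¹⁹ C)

KE ≈ 6.71×10⁻¹³ J

v = |q|Br/m, then KE = ½mv² = (qBr)²/(2m).
v = (4.806×10⁻¹⁹)(3.55×10⁻³)(159)/5.48×10⁻²⁶ ≈ 4.950×10⁶ m/s.
KE = ½(5.48×10⁻²⁶)(4.950×10⁶)² ≈ 6.71×10⁻¹³ J.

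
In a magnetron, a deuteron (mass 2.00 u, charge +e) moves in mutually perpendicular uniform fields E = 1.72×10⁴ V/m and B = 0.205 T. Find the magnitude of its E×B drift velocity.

The E×B drift speed is v_d = E/B.
v_d = 1.72×10⁴/0.205 = 8.39×10⁴ m/s.

v_d ≈ 8.39×10⁴ m/s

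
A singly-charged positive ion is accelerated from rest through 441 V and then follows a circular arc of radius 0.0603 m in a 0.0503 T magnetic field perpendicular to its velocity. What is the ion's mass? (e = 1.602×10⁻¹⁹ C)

m ≈ 1.67×10⁻²⁷ kg

Combine |q|V = ½mv² and r = mv/(|q|B): eliminate v to get m = qB²r²/(2V).
m = (1.602×10⁻¹⁹)(0.0503)²(0.0603)²/(2·441) ≈ 1.67×10⁻²⁷ kg.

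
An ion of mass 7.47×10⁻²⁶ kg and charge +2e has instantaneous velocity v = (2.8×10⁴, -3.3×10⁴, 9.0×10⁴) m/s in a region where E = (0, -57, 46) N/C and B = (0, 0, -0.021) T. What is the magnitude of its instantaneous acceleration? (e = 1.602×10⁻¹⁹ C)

v×B = (693, 588, 0) N/C.
E + v×B = (693, 531, 46.0) N/C.
F = q(E + v×B) = (3.204×10⁻¹⁹ C)·(693, 531, 46.0) = (2.22×10⁻¹⁶, 1.70×10⁻¹⁶, 1.47×10⁻¹⁷) N.
|a| = |F|/m = 2.801×10⁻¹⁶/7.47×10⁻²⁶ ≈ 3.75×10⁹ m/s².

|a| ≈ 3.75×10⁹ m/s²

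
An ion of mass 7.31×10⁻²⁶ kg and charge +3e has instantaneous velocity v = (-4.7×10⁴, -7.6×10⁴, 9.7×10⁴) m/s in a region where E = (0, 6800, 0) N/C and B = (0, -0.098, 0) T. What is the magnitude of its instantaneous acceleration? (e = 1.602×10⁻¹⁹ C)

|a| ≈ 8.26×10¹⁰ m/s²

v×B = (9510, 0, 4610) N/C.
E + v×B = (9510, 6800, 4610) N/C.
F = q(E + v×B) = (4.806×10⁻¹⁹ C)·(9510, 6800, 4610) = (4.57×10⁻¹⁵, 3.27×10⁻¹⁵, 2.21×10⁻¹⁵) N.
|a| = |F|/m = 6.038×10⁻¹⁵/7.31×10⁻²⁶ ≈ 8.26×10¹⁰ m/s².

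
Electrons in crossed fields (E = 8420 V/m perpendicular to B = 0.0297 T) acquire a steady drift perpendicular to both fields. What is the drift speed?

v_d ≈ 2.84×10⁵ m/s

The steady drift has the magnetic force balancing the electric force, so v_d = E/B.
v_d = 8420/0.0297 = 2.84×10⁵ m/s.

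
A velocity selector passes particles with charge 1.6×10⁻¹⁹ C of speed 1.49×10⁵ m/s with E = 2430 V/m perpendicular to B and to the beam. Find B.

Balance of forces in the selector: qE = qvB ⇒ B = E/v.
B = 2430/1.49×10⁵ = 0.0163 T.

B = 0.0163 T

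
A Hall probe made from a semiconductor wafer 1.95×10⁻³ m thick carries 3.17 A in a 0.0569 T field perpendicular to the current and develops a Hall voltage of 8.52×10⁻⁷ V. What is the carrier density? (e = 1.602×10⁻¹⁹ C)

From V_H = IB/(n e t), n = IB/(V_H e t).
n = (3.17)(0.0569)/((8.52×10⁻⁷)(1.602×10⁻¹⁹)(1.95×10⁻³)) ≈ 6.78×10²⁶ m⁻³.

n ≈ 6.78×10²⁶ m⁻³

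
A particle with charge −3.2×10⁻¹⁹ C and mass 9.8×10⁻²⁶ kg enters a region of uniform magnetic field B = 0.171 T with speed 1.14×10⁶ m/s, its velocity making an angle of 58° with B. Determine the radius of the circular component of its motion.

r ≈ 1.73 m

v⊥ = v sinθ = 1.14×10⁶·sin58° ≈ 9.668×10⁵ m/s.
r = m v⊥/(|q|B) = (9.8×10⁻²⁶)(9.668×10⁵)/((3.2×10⁻¹⁹)(0.171)) ≈ 1.73 m.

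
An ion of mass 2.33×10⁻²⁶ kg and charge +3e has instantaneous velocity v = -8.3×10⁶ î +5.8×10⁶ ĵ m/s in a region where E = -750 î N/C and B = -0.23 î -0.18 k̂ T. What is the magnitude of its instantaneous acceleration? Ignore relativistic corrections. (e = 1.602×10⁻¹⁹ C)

|a| ≈ 4.66×10¹³ m/s²

v×B = (-1.04×10⁶, -1.49×10⁶, 1.33×10⁶) N/C.
E + v×B = (-1.04×10⁶, -1.49×10⁶, 1.33×10⁶) N/C.
F = q(E + v×B) = (4.806×10⁻¹⁹ C)·(-1.04×10⁶, -1.49×10⁶, 1.33×10⁶) = (-5.02×10⁻¹³, -7.18×10⁻¹³, 6.41×10⁻¹³) N.
|a| = |F|/m = 1.086×10⁻¹²/2.33×10⁻²⁶ ≈ 4.66×10¹³ m/s².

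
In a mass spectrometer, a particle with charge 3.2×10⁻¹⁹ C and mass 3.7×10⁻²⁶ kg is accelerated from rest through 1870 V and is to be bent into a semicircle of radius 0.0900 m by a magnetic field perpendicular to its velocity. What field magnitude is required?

v = √(2|q|V/m) = √(2·3.2×10⁻¹⁹·1870/3.7×10⁻²⁶) ≈ 1.798×10⁵ m/s.
B = mv/(|q|r) = (3.7×10⁻²⁶)(1.798×10⁵)/((3.2×10⁻¹⁹)(0.0900)) ≈ 0.231 T.

B ≈ 0.231 T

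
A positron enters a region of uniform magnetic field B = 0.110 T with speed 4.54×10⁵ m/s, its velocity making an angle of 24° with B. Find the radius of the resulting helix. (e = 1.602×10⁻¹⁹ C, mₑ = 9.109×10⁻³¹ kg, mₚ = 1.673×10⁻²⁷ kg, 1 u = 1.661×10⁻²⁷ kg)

r ≈ 9.55×10⁻⁶ m

v⊥ = v sinθ = 4.54×10⁵·sin24° ≈ 1.847×10⁵ m/s.
r = m v⊥/(|q|B) = (9.109×10⁻³¹)(1.847×10⁵)/((1.602×10⁻¹⁹)(0.110)) ≈ 9.55×10⁻⁶ m.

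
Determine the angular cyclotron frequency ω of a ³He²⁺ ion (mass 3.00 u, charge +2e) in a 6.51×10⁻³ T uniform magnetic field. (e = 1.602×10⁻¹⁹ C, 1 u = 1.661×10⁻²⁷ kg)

ω ≈ 4.19×10⁵ rad/s

ω = |q|B/m.
ω = (3.204×10⁻¹⁹)(6.51×10⁻³)/4.983×10⁻²⁷ ≈ 4.19×10⁵ rad/s.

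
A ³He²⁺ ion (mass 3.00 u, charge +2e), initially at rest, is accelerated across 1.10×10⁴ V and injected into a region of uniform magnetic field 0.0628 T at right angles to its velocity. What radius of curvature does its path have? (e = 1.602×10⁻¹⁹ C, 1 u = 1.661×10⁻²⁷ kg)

Acceleration: |q|V = ½mv² ⇒ v = √(2|q|V/m) = √(2·3.204×10⁻¹⁹·1.10×10⁴/4.983×10⁻²⁷) ≈ 1.189×10⁶ m/s.
In the field: r = mv/(|q|B) = (4.983×10⁻²⁷)(1.189×10⁶)/((3.204×10⁻¹⁹)(0.0628)) ≈ 0.295 m.

r ≈ 0.295 m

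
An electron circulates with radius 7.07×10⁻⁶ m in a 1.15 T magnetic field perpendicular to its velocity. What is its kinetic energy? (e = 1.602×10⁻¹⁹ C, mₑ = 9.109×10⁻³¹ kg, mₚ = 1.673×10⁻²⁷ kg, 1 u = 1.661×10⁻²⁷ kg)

v = |q|Br/m, then KE = ½mv² = (qBr)²/(2m).
v = (1.602×10⁻¹⁹)(1.15)(7.07×10⁻⁶)/9.109×10⁻³¹ ≈ 1.430×10⁶ m/s.
KE = ½(9.109×10⁻³¹)(1.430×10⁶)² ≈ 9.31×10⁻¹⁹ J = 5.81 eV.

KE ≈ 5.81 eV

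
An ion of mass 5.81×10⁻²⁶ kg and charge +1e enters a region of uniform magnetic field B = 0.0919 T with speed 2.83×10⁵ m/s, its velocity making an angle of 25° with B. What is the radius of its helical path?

r ≈ 0.472 m

v⊥ = v sinθ = 2.83×10⁵·sin25° ≈ 1.196×10⁵ m/s.
r = m v⊥/(|q|B) = (5.81×10⁻²⁶)(1.196×10⁵)/((1.602×10⁻¹⁹)(0.0919)) ≈ 0.472 m.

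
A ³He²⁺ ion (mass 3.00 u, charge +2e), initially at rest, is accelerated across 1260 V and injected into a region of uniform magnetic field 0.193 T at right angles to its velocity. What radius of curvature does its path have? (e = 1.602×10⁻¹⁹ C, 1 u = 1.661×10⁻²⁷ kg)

Acceleration: |q|V = ½mv² ⇒ v = √(2|q|V/m) = √(2·3.204×10⁻¹⁹·1260/4.983×10⁻²⁷) ≈ 4.025×10⁵ m/s.
In the field: r = mv/(|q|B) = (4.983×10⁻²⁷)(4.025×10⁵)/((3.204×10⁻¹⁹)(0.193)) ≈ 0.0324 m.

r ≈ 0.0324 m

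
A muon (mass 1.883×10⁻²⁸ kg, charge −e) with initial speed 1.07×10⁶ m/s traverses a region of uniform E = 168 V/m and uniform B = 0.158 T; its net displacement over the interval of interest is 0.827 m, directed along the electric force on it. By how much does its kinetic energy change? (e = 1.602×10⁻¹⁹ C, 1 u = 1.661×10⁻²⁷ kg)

The magnetic force is always ⟂ v and does no work; only the electric force changes KE.
ΔKE = F_E · d = |q|E d = (1.602×10⁻¹⁹)(168)(0.827) ≈ 2.23×10⁻¹⁷ J.

ΔKE ≈ 2.23×10⁻¹⁷ J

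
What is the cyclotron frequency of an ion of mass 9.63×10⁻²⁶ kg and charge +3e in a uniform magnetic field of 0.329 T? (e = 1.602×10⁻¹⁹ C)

f = |q|B/(2πm).
f = (4.806×10⁻¹⁹)(0.329)/(2π·9.63×10⁻²⁶) ≈ 2.61×10⁵ Hz.

f ≈ 2.61×10⁵ Hz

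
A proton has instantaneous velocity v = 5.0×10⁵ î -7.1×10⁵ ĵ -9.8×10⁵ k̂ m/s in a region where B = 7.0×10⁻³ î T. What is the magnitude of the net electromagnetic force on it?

v×B = (0, -6860, 4970) N/C.
F = q v×B = (1.602×10⁻¹⁹ C)·(0, -6860, 4970) = (0, -1.10×10⁻¹⁵, 7.96×10⁻¹⁶) N.
|F| = 1.36×10⁻¹⁵ N.

|F| ≈ 1.36×10⁻¹⁵ N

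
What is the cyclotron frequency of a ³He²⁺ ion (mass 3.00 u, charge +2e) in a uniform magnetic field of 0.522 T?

f = |q|B/(2πm).
f = (3.204×10⁻¹⁹)(0.522)/(2π·4.983×10⁻²⁷) ≈ 5.34×10⁶ Hz.

f ≈ 5.34×10⁶ Hz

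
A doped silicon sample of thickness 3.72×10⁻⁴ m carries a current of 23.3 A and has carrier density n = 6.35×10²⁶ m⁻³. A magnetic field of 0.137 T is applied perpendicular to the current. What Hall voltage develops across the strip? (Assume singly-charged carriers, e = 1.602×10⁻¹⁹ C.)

V_H = IB/(n e t).
V_H = (23.3)(0.137)/((6.35×10²⁶)(1.602×10⁻¹⁹)(3.72×10⁻⁴)) ≈ 8.44×10⁻⁵ V.

V_H ≈ 8.44×10⁻⁵ V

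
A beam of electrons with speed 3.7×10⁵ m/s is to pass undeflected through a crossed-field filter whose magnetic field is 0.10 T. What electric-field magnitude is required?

E = 3.7×10⁴ V/m

For straight-line motion qE = qvB, so E = vB.
E = 3.7×10⁵ × 0.10 = 3.7×10⁴ V/m.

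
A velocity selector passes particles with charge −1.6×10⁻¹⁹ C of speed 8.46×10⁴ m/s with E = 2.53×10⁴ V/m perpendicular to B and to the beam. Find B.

Balance of forces in the selector: qE = qvB ⇒ B = E/v.
B = 2.53×10⁴/8.46×10⁴ = 0.299 T.

B = 0.299 T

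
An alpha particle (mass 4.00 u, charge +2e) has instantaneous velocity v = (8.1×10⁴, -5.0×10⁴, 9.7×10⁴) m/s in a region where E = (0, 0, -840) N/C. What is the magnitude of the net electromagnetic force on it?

|F| ≈ 2.69×10⁻¹⁶ N

Only an electric field acts, so F = qE = (3.204×10⁻¹⁹ C)·(0, 0, -840) = (0, 0, -2.69×10⁻¹⁶) N.
|F| = 2.69×10⁻¹⁶ N.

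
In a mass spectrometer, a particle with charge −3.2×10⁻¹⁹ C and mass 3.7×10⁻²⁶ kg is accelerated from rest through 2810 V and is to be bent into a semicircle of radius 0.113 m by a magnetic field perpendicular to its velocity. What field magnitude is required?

v = √(2|q|V/m) = √(2·3.2×10⁻¹⁹·2810/3.7×10⁻²⁶) ≈ 2.205×10⁵ m/s.
B = mv/(|q|r) = (3.7×10⁻²⁶)(2.205×10⁵)/((3.2×10⁻¹⁹)(0.113)) ≈ 0.226 T.

B ≈ 0.226 T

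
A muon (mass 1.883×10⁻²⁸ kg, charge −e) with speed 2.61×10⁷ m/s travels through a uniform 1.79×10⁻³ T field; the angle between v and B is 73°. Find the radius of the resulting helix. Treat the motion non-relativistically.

v⊥ = v sinθ = 2.61×10⁷·sin73° ≈ 2.496×10⁷ m/s.
r = m v⊥/(|q|B) = (1.883×10⁻²⁸)(2.496×10⁷)/((1.602×10⁻¹⁹)(1.79×10⁻³)) ≈ 16.4 m.

r ≈ 16.4 m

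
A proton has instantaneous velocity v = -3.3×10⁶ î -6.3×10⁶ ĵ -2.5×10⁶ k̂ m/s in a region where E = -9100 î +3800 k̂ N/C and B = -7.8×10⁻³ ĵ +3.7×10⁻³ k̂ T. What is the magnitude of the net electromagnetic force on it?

|F| ≈ 9.77×10⁻¹⁵ N

v×B = (-4.28×10⁴, 1.22×10⁴, 2.57×10⁴) N/C.
E + v×B = (-5.19×10⁴, 1.22×10⁴, 2.95×10⁴) N/C.
F = q(E + v×B) = (1.602×10⁻¹⁹ C)·(-5.19×10⁴, 1.22×10⁴, 2.95×10⁴) = (-8.32×10⁻¹⁵, 1.96×10⁻¹⁵, 4.73×10⁻¹⁵) N.
|F| = 9.77×10⁻¹⁵ N.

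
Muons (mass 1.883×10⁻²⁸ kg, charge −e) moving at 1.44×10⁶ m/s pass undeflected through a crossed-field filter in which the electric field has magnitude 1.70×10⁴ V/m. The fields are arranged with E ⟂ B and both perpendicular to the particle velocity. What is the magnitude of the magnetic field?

Balance of forces in the selector: qE = qvB ⇒ B = E/v.
B = 1.70×10⁴/1.44×10⁶ = 0.0118 T.

B = 0.0118 T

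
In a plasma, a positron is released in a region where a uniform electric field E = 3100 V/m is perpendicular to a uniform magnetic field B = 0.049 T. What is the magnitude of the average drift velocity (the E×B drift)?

v_d ≈ 6.3×10⁴ m/s

The steady drift has the magnetic force balancing the electric force, so v_d = E/B.
v_d = 3100/0.049 = 6.3×10⁴ m/s.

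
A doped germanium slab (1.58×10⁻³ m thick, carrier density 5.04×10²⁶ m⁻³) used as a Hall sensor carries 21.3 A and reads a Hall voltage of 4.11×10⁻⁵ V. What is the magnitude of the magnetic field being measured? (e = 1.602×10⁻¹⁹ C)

B ≈ 0.246 T

From V_H = IB/(n e t), B = V_H n e t / I.
B = (4.11×10⁻⁵)(5.04×10²⁶)(1.602×10⁻¹⁹)(1.58×10⁻³)/21.3 ≈ 0.246 T.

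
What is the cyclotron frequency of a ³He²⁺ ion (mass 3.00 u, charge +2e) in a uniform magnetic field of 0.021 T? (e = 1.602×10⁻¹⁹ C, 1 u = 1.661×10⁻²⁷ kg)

f ≈ 2.1×10⁵ Hz

f = |q|B/(2πm).
f = (3.204×10⁻¹⁹)(0.021)/(2π·4.983×10⁻²⁷) ≈ 2.1×10⁵ Hz.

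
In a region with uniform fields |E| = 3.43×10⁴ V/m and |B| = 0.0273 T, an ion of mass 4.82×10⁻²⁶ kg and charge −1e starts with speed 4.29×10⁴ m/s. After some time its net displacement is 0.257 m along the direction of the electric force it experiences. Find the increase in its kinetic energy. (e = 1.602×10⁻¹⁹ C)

The magnetic force is always ⟂ v and does no work; only the electric force changes KE.
ΔKE = F_E · d = |q|E d = (1.602×10⁻¹⁹)(3.43×10⁴)(0.257) ≈ 1.41×10⁻¹⁵ J.

ΔKE ≈ 1.41×10⁻¹⁵ J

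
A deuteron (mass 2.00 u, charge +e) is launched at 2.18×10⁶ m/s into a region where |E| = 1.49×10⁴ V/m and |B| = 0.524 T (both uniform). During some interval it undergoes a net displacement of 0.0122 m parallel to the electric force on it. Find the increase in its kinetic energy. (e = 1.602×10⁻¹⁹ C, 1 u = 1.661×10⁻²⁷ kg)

The magnetic force is always ⟂ v and does no work; only the electric force changes KE.
ΔKE = F_E · d = |q|E d = (1.602×10⁻¹⁹)(1.49×10⁴)(0.0122) ≈ 2.91×10⁻¹⁷ J.

ΔKE ≈ 2.91×10⁻¹⁷ J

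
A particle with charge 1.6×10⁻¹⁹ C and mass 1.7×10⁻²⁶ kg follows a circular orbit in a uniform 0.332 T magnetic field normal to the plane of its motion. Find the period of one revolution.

The cyclotron period depends only on m, q, B: T = 2πm/(|q|B).
T = 2π(1.7×10⁻²⁶)/((1.6×10⁻¹⁹)(0.332)) ≈ 2.01×10⁻⁶ s.

T ≈ 2.01×10⁻⁶ s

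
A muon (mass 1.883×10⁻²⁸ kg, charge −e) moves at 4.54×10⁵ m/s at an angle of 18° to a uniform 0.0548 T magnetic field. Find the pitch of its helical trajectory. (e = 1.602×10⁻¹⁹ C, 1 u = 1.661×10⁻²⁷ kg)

p ≈ 0.0582 m

v∥ = v cosθ = 4.54×10⁵·cos18° ≈ 4.318×10⁵ m/s.
T = 2πm/(|q|B) = 2π(1.883×10⁻²⁸)/((1.602×10⁻¹⁹)(0.0548)) ≈ 1.348×10⁻⁷ s.
pitch = v∥ T = (4.318×10⁵)(1.348×10⁻⁷) ≈ 0.0582 m.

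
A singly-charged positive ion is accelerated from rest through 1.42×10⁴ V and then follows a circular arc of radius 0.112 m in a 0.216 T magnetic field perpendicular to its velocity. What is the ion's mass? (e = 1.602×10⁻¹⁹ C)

Combine |q|V = ½mv² and r = mv/(|q|B): eliminate v to get m = qB²r²/(2V).
m = (1.602×10⁻¹⁹)(0.216)²(0.112)²/(2·1.42×10⁴) ≈ 3.30×10⁻²⁷ kg.

m ≈ 3.30×10⁻²⁷ kg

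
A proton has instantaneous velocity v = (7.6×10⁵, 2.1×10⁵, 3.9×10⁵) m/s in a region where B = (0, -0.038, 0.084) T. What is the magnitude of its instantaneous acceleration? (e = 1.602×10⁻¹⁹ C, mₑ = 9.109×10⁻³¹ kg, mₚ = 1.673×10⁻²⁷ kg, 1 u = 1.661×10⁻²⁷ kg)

v×B = (3.25×10⁴, -6.38×10⁴, -2.89×10⁴) N/C.
F = q v×B = (1.602×10⁻¹⁹ C)·(3.25×10⁴, -6.38×10⁴, -2.89×10⁴) = (5.20×10⁻¹⁵, -1.02×10⁻¹⁴, -4.63×10⁻¹⁵) N.
|a| = |F|/m = 1.237×10⁻¹⁴/1.673×10⁻²⁷ ≈ 7.39×10¹² m/s².

|a| ≈ 7.39×10¹² m/s²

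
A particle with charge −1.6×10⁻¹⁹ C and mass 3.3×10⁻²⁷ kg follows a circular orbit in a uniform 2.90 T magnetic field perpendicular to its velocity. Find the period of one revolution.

T ≈ 4.47×10⁻⁸ s

The cyclotron period depends only on m, q, B: T = 2πm/(|q|B).
T = 2π(3.3×10⁻²⁷)/((1.6×10⁻¹⁹)(2.90)) ≈ 4.47×10⁻⁸ s.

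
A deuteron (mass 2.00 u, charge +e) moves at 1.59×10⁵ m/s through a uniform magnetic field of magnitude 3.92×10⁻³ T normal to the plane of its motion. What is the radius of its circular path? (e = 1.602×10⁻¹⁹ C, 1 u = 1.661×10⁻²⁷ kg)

The magnetic force provides the centripetal force: |q|vB = mv²/r.
r = mv/(|q|B) = (3.322×10⁻²⁷)(1.59×10⁵)/((1.602×10⁻¹⁹)(3.92×10⁻³)) ≈ 0.841 m.

r ≈ 0.841 m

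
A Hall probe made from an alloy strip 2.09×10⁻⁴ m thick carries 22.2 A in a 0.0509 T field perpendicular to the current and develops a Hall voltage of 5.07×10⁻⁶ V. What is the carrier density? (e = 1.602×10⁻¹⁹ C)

From V_H = IB/(n e t), n = IB/(V_H e t).
n = (22.2)(0.0509)/((5.07×10⁻⁶)(1.602×10⁻¹⁹)(2.09×10⁻⁴)) ≈ 6.66×10²⁷ m⁻³.

n ≈ 6.66×10²⁷ m⁻³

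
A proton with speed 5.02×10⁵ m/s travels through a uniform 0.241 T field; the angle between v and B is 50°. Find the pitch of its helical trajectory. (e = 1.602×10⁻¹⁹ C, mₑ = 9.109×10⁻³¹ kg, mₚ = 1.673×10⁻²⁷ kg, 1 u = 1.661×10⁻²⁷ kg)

p ≈ 0.0879 m

v∥ = v cosθ = 5.02×10⁵·cos50° ≈ 3.227×10⁵ m/s.
T = 2πm/(|q|B) = 2π(1.673×10⁻²⁷)/((1.602×10⁻¹⁹)(0.241)) ≈ 2.723×10⁻⁷ s.
pitch = v∥ T = (3.227×10⁵)(2.723×10⁻⁷) ≈ 0.0879 m.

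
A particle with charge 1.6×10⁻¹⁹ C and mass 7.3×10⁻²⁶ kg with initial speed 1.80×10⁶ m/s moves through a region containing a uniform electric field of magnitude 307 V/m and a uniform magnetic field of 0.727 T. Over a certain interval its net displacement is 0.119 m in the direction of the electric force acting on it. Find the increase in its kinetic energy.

ΔKE ≈ 5.85×10⁻¹⁸ J

The magnetic force is always ⟂ v and does no work; only the electric force changes KE.
ΔKE = F_E · d = |q|E d = (1.6×10⁻¹⁹)(307)(0.119) ≈ 5.85×10⁻¹⁸ J.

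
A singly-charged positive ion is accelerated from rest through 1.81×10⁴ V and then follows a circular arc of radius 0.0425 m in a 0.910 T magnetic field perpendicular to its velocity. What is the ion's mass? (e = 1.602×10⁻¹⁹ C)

m ≈ 6.62×10⁻²⁷ kg

Combine |q|V = ½mv² and r = mv/(|q|B): eliminate v to get m = qB²r²/(2V).
m = (1.602×10⁻¹⁹)(0.910)²(0.0425)²/(2·1.81×10⁴) ≈ 6.62×10⁻²⁷ kg.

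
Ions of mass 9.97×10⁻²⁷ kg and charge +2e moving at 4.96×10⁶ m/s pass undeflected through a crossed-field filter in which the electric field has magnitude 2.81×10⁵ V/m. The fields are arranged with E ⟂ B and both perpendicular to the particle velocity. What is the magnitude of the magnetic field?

Balance of forces in the selector: qE = qvB ⇒ B = E/v.
B = 2.81×10⁵/4.96×10⁶ = 0.0567 T.

B = 0.0567 T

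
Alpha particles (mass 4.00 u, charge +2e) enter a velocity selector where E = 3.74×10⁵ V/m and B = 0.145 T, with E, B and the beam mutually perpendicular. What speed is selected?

Zero net Lorentz force requires |qE| = |q v×B|, i.e. E = vB.
v = E/B = 3.74×10⁵/0.145 = 2.58×10⁶ m/s.

v = 2.58×10⁶ m/s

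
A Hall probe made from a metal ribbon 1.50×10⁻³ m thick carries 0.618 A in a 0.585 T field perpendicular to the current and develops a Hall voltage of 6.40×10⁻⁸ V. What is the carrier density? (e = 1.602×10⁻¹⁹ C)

n ≈ 2.35×10²⁸ m⁻³

From V_H = IB/(n e t), n = IB/(V_H e t).
n = (0.618)(0.585)/((6.40×10⁻⁸)(1.602×10⁻¹⁹)(1.50×10⁻³)) ≈ 2.35×10²⁸ m⁻³.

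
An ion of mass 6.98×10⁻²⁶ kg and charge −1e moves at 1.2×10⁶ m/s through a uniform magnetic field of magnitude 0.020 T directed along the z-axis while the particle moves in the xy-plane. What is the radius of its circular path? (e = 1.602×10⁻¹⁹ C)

r ≈ 26 m

The magnetic force provides the centripetal force: |q|vB = mv²/r.
r = mv/(|q|B) = (6.98×10⁻²⁶)(1.2×10⁶)/((1.602×10⁻¹⁹)(0.020)) ≈ 26 m.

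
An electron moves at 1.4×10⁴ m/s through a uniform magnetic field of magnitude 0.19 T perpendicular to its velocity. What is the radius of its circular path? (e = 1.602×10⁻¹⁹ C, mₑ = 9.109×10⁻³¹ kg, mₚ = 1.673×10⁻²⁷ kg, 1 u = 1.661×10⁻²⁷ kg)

The magnetic force provides the centripetal force: |q|vB = mv²/r.
r = mv/(|q|B) = (9.109×10⁻³¹)(1.4×10⁴)/((1.602×10⁻¹⁹)(0.19)) ≈ 4.2×10⁻⁷ m.

r ≈ 4.2×10⁻⁷ m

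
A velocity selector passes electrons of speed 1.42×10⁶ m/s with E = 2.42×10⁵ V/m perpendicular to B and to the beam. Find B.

B = 0.170 T

Balance of forces in the selector: qE = qvB ⇒ B = E/v.
B = 2.42×10⁵/1.42×10⁶ = 0.170 T.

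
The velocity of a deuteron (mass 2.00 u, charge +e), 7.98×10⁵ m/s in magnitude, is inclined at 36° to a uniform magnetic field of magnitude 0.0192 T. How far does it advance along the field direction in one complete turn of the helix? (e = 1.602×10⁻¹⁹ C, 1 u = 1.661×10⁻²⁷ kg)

p ≈ 4.38 m

v∥ = v cosθ = 7.98×10⁵·cos36° ≈ 6.456×10⁵ m/s.
T = 2πm/(|q|B) = 2π(3.322×10⁻²⁷)/((1.602×10⁻¹⁹)(0.0192)) ≈ 6.786×10⁻⁶ s.
pitch = v∥ T = (6.456×10⁵)(6.786×10⁻⁶) ≈ 4.38 m.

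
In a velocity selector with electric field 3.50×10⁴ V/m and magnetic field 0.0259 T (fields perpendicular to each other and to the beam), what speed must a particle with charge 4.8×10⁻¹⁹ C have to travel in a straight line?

v = 1.35×10⁶ m/s

Straight-line motion ⇒ electric and magnetic forces cancel, so E = vB.
v = E/B = 3.50×10⁴/0.0259 = 1.35×10⁶ m/s.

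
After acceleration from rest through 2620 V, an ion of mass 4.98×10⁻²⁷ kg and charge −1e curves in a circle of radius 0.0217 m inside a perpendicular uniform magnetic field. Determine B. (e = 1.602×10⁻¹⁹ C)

v = √(2|q|V/m) = √(2·1.602×10⁻¹⁹·2620/4.98×10⁻²⁷) ≈ 4.106×10⁵ m/s.
B = mv/(|q|r) = (4.98×10⁻²⁷)(4.106×10⁵)/((1.602×10⁻¹⁹)(0.0217)) ≈ 0.588 T.

B ≈ 0.588 T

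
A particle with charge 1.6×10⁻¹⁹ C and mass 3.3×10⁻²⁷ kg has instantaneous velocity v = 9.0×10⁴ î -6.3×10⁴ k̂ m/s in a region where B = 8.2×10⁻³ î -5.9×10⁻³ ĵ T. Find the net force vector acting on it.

F ≈ (-5.95×10⁻¹⁷, -8.27×10⁻¹⁷, -8.50×10⁻¹⁷) N

v×B = (-372, -517, -531) N/C.
F = q v×B = (1.6×10⁻¹⁹ C)·(-372, -517, -531) = (-5.95×10⁻¹⁷, -8.27×10⁻¹⁷, -8.50×10⁻¹⁷) N.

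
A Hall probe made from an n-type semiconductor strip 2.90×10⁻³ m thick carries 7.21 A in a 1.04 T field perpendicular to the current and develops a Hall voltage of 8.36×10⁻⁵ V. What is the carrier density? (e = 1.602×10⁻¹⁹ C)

From V_H = IB/(n e t), n = IB/(V_H e t).
n = (7.21)(1.04)/((8.36×10⁻⁵)(1.602×10⁻¹⁹)(2.90×10⁻³)) ≈ 1.93×10²⁶ m⁻³.

n ≈ 1.93×10²⁶ m⁻³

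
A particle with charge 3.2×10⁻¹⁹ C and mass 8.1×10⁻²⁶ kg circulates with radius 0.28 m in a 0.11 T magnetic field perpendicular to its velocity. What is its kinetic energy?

v = |q|Br/m, then KE = ½mv² = (qBr)²/(2m).
v = (3.2×10⁻¹⁹)(0.11)(0.28)/8.1×10⁻²⁶ ≈ 1.217×10⁵ m/s.
KE = ½(8.1×10⁻²⁶)(1.217×10⁵)² ≈ 6.0×10⁻¹⁶ J = 3700 eV.

KE ≈ 3700 eV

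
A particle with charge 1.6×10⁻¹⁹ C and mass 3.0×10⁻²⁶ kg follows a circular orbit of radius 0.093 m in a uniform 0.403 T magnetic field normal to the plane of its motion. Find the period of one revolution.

The cyclotron period depends only on m, q, B: T = 2πm/(|q|B).
T = 2π(3.0×10⁻²⁶)/((1.6×10⁻¹⁹)(0.403)) ≈ 2.92×10⁻⁶ s.

T ≈ 2.92×10⁻⁶ s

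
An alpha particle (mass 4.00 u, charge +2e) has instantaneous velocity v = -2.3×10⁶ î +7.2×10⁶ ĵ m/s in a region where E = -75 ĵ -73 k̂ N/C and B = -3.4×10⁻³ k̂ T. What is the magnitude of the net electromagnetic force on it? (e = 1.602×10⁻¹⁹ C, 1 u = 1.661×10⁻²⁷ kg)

v×B = (-2.45×10⁴, -7820, 0) N/C.
E + v×B = (-2.45×10⁴, -7900, -73.0) N/C.
F = q(E + v×B) = (3.204×10⁻¹⁹ C)·(-2.45×10⁴, -7900, -73.0) = (-7.84×10⁻¹⁵, -2.53×10⁻¹⁵, -2.34×10⁻¹⁷) N.
|F| = 8.24×10⁻¹⁵ N.

|F| ≈ 8.24×10⁻¹⁵ N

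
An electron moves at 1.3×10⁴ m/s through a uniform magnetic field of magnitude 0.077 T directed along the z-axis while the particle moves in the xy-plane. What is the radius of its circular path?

r ≈ 9.6×10⁻⁷ m

The magnetic force provides the centripetal force: |q|vB = mv²/r.
r = mv/(|q|B) = (9.109×10⁻³¹)(1.3×10⁴)/((1.602×10⁻¹⁹)(0.077)) ≈ 9.6×10⁻⁷ m.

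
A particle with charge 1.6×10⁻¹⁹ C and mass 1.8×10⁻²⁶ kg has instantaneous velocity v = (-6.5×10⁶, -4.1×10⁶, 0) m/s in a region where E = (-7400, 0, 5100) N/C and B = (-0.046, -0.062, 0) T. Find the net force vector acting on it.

v×B = (0, 0, 2.14×10⁵) N/C.
E + v×B = (-7400, 0, 2.20×10⁵) N/C.
F = q(E + v×B) = (1.6×10⁻¹⁹ C)·(-7400, 0, 2.20×10⁵) = (-1.18×10⁻¹⁵, 0, 3.51×10⁻¹⁴) N.

F ≈ (-1.18×10⁻¹⁵, 0, 3.51×10⁻¹⁴) N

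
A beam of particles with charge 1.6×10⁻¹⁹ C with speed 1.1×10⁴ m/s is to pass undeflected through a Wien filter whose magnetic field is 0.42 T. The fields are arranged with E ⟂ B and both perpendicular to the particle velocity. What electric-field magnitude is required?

For straight-line motion qE = qvB, so E = vB.
E = 1.1×10⁴ × 0.42 = 4600 V/m.

E = 4600 V/m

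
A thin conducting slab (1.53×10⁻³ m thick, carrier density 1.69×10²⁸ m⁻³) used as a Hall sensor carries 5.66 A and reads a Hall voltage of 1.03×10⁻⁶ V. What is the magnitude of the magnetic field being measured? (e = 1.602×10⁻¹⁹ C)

From V_H = IB/(n e t), B = V_H n e t / I.
B = (1.03×10⁻⁶)(1.69×10²⁸)(1.602×10⁻¹⁹)(1.53×10⁻³)/5.66 ≈ 0.754 T.

B ≈ 0.754 T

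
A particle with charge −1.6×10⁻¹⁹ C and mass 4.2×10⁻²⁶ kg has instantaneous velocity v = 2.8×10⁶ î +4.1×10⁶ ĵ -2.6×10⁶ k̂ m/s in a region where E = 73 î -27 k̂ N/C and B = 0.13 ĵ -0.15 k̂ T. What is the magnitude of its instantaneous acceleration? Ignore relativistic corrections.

|a| ≈ 2.37×10¹² m/s²

v×B = (-2.77×10⁵, 4.20×10⁵, 3.64×10⁵) N/C.
E + v×B = (-2.77×10⁵, 4.20×10⁵, 3.64×10⁵) N/C.
F = q(E + v×B) = (−1.6×10⁻¹⁹ C)·(-2.77×10⁵, 4.20×10⁵, 3.64×10⁵) = (4.43×10⁻¹⁴, -6.72×10⁻¹⁴, -5.82×10⁻¹⁴) N.
|a| = |F|/m = 9.935×10⁻¹⁴/4.2×10⁻²⁶ ≈ 2.37×10¹² m/s².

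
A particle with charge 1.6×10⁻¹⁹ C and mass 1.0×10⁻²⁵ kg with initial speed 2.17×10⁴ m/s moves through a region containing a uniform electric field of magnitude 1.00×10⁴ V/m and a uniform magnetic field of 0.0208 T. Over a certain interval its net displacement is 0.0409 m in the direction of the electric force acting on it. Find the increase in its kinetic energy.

The magnetic force is always ⟂ v and does no work; only the electric force changes KE.
ΔKE = F_E · d = |q|E d = (1.6×10⁻¹⁹)(1.00×10⁴)(0.0409) ≈ 6.54×10⁻¹⁷ J.

ΔKE ≈ 6.54×10⁻¹⁷ J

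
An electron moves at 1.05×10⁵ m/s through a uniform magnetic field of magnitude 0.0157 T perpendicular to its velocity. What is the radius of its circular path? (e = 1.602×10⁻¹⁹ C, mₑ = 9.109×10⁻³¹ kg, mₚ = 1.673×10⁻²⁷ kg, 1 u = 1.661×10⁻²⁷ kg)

r ≈ 3.80×10⁻⁵ m

The magnetic force provides the centripetal force: |q|vB = mv²/r.
r = mv/(|q|B) = (9.109×10⁻³¹)(1.05×10⁵)/((1.602×10⁻¹⁹)(0.0157)) ≈ 3.80×10⁻⁵ m.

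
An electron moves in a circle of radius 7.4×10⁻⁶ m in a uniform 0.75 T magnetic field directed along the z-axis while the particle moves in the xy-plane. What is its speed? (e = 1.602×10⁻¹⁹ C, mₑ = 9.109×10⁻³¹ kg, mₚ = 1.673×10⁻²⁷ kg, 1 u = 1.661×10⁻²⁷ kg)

v ≈ 9.8×10⁵ m/s

From |q|vB = mv²/r, v = |q|Br/m.
v = (1.602×10⁻¹⁹)(0.75)(7.4×10⁻⁶)/9.109×10⁻³¹ ≈ 9.8×10⁵ m/s.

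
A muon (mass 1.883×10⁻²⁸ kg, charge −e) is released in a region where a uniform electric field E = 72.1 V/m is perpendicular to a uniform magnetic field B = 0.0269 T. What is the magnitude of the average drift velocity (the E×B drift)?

v_d ≈ 2680 m/s

The steady drift has the magnetic force balancing the electric force, so v_d = E/B.
v_d = 72.1/0.0269 = 2680 m/s.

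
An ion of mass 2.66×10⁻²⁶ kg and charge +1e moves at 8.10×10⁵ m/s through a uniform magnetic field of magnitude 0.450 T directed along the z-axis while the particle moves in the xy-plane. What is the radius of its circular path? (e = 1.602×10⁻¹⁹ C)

The magnetic force provides the centripetal force: |q|vB = mv²/r.
r = mv/(|q|B) = (2.66×10⁻²⁶)(8.10×10⁵)/((1.602×10⁻¹⁹)(0.450)) ≈ 0.299 m.

r ≈ 0.299 m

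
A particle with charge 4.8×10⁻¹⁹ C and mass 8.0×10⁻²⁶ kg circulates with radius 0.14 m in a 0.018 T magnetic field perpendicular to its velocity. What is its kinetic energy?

v = |q|Br/m, then KE = ½mv² = (qBr)²/(2m).
v = (4.8×10⁻¹⁹)(0.018)(0.14)/8.0×10⁻²⁶ ≈ 1.512×10⁴ m/s.
KE = ½(8.0×10⁻²⁶)(1.512×10⁴)² ≈ 9.1×10⁻¹⁸ J.

KE ≈ 9.1×10⁻¹⁸ J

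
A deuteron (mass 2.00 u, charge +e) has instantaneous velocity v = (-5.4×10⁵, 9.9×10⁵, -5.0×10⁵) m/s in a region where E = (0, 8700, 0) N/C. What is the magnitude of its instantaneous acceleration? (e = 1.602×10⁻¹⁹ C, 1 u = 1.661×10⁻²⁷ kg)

|a| ≈ 4.20×10¹¹ m/s²

Only an electric field acts, so F = qE = (1.602×10⁻¹⁹ C)·(0, 8700, 0) = (0, 1.39×10⁻¹⁵, 0) N.
|a| = |F|/m = 1.394×10⁻¹⁵/3.322×10⁻²⁷ ≈ 4.20×10¹¹ m/s².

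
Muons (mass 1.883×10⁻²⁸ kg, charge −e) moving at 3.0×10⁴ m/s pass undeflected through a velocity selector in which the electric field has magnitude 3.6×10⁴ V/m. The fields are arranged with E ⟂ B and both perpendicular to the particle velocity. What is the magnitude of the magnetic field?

B = 1.2 T

Balance of forces in the selector: qE = qvB ⇒ B = E/v.
B = 3.6×10⁴/3.0×10⁴ = 1.2 T.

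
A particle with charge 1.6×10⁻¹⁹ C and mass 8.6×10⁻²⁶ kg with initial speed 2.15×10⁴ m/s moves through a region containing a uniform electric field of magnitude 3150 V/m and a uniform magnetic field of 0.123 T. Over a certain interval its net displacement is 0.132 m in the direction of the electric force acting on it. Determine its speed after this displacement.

v_f ≈ 4.48×10⁴ m/s

B does no work; ΔKE = |q|E d.
½mv_f² = ½mv₀² + |q|Ed = ½(8.6×10⁻²⁶)(2.15×10⁴)² + (1.6×10⁻¹⁹)(3150)(0.132) ≈ 1.988×10⁻¹⁷ J + 6.653×10⁻¹⁷ J ≈ 8.640×10⁻¹⁷ J.
v_f = √(2·8.640×10⁻¹⁷/8.6×10⁻²⁶) ≈ 4.48×10⁴ m/s.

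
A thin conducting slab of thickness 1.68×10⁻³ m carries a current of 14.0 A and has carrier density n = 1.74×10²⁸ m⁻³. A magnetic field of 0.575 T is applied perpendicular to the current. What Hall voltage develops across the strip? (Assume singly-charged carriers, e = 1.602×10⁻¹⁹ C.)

V_H = IB/(n e t).
V_H = (14.0)(0.575)/((1.74×10²⁸)(1.602×10⁻¹⁹)(1.68×10⁻³)) ≈ 1.72×10⁻⁶ V.

V_H ≈ 1.72×10⁻⁶ V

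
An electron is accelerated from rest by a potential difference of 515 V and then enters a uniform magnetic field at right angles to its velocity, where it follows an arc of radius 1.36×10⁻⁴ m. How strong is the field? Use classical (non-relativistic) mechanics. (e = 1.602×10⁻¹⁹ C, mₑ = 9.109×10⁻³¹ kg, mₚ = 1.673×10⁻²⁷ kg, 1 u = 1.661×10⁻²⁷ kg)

B ≈ 0.563 T

v = √(2|q|V/m) = √(2·1.602×10⁻¹⁹·515/9.109×10⁻³¹) ≈ 1.346×10⁷ m/s.
B = mv/(|q|r) = (9.109×10⁻³¹)(1.346×10⁷)/((1.602×10⁻¹⁹)(1.36×10⁻⁴)) ≈ 0.563 T.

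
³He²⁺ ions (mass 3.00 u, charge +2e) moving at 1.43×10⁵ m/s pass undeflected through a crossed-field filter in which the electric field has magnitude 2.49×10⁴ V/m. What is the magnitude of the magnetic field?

B = 0.174 T

Balance of forces in the selector: qE = qvB ⇒ B = E/v.
B = 2.49×10⁴/1.43×10⁵ = 0.174 T.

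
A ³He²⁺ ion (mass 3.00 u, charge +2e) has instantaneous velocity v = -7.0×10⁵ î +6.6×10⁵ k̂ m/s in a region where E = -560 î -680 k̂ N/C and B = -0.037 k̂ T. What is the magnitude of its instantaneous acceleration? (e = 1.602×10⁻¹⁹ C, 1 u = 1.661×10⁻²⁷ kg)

v×B = (0, -2.59×10⁴, 0) N/C.
E + v×B = (-560, -2.59×10⁴, -680) N/C.
F = q(E + v×B) = (3.204×10⁻¹⁹ C)·(-560, -2.59×10⁴, -680) = (-1.79×10⁻¹⁶, -8.30×10⁻¹⁵, -2.18×10⁻¹⁶) N.
|a| = |F|/m = 8.303×10⁻¹⁵/4.983×10⁻²⁷ ≈ 1.67×10¹² m/s².

|a| ≈ 1.67×10¹² m/s²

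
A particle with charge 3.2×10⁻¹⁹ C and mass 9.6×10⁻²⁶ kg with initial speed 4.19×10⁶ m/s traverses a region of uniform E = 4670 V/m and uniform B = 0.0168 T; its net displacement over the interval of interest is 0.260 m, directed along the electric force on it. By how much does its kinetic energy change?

ΔKE ≈ 3.89×10⁻¹⁶ J

The magnetic force is always ⟂ v and does no work; only the electric force changes KE.
ΔKE = F_E · d = |q|E d = (3.2×10⁻¹⁹)(4670)(0.260) ≈ 3.89×10⁻¹⁶ J.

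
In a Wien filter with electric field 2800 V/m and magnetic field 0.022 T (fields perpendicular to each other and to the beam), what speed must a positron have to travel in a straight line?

Straight-line motion ⇒ electric and magnetic forces cancel, so E = vB.
v = E/B = 2800/0.022 = 1.3×10⁵ m/s.

v = 1.3×10⁵ m/s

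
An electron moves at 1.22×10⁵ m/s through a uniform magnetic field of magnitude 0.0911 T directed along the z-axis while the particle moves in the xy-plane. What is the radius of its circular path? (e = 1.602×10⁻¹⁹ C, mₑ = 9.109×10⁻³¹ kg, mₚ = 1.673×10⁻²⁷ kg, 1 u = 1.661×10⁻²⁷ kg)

The magnetic force provides the centripetal force: |q|vB = mv²/r.
r = mv/(|q|B) = (9.109×10⁻³¹)(1.22×10⁵)/((1.602×10⁻¹⁹)(0.0911)) ≈ 7.61×10⁻⁶ m.

r ≈ 7.61×10⁻⁶ m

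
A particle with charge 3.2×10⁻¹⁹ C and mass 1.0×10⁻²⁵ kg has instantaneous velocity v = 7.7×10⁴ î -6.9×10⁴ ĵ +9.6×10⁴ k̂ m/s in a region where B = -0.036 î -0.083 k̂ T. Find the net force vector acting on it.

F ≈ (1.83×10⁻¹⁵, 9.39×10⁻¹⁶, -7.95×10⁻¹⁶) N

v×B = (5730, 2940, -2480) N/C.
F = q v×B = (3.2×10⁻¹⁹ C)·(5730, 2940, -2480) = (1.83×10⁻¹⁵, 9.39×10⁻¹⁶, -7.95×10⁻¹⁶) N.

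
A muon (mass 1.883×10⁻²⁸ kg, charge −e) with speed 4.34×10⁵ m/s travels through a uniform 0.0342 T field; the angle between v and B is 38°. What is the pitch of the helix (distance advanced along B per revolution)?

v∥ = v cosθ = 4.34×10⁵·cos38° ≈ 3.420×10⁵ m/s.
T = 2πm/(|q|B) = 2π(1.883×10⁻²⁸)/((1.602×10⁻¹⁹)(0.0342)) ≈ 2.159×10⁻⁷ s.
pitch = v∥ T = (3.420×10⁵)(2.159×10⁻⁷) ≈ 0.0739 m.

p ≈ 0.0739 m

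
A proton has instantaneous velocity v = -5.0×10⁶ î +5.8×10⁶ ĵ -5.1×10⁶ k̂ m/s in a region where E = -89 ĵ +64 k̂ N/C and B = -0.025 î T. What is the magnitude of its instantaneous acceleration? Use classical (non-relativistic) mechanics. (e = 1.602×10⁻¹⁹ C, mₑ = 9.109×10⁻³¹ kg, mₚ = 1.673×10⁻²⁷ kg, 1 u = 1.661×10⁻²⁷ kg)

v×B = (0, 1.28×10⁵, 1.45×10⁵) N/C.
E + v×B = (0, 1.27×10⁵, 1.45×10⁵) N/C.
F = q(E + v×B) = (1.602×10⁻¹⁹ C)·(0, 1.27×10⁵, 1.45×10⁵) = (0, 2.04×10⁻¹⁴, 2.32×10⁻¹⁴) N.
|a| = |F|/m = 3.093×10⁻¹⁴/1.673×10⁻²⁷ ≈ 1.85×10¹³ m/s².

|a| ≈ 1.85×10¹³ m/s²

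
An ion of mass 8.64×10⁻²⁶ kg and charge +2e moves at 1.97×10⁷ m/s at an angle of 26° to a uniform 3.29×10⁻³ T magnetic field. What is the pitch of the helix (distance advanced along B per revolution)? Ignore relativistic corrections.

p ≈ 9120 m

v∥ = v cosθ = 1.97×10⁷·cos26° ≈ 1.771×10⁷ m/s.
T = 2πm/(|q|B) = 2π(8.64×10⁻²⁶)/((3.204×10⁻¹⁹)(3.29×10⁻³)) ≈ 5.150×10⁻⁴ s.
pitch = v∥ T = (1.771×10⁷)(5.150×10⁻⁴) ≈ 9120 m.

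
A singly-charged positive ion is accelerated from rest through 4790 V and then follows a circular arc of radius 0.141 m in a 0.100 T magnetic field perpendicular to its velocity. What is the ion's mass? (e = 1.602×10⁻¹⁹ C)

Combine |q|V = ½mv² and r = mv/(|q|B): eliminate v to get m = qB²r²/(2V).
m = (1.602×10⁻¹⁹)(0.100)²(0.141)²/(2·4790) ≈ 3.32×10⁻²⁷ kg.

m ≈ 3.32×10⁻²⁷ kg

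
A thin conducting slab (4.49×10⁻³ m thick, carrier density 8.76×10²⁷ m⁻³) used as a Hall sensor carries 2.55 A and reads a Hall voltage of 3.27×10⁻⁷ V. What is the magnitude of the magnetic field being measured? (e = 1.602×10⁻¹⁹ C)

From V_H = IB/(n e t), B = V_H n e t / I.
B = (3.27×10⁻⁷)(8.76×10²⁷)(1.602×10⁻¹⁹)(4.49×10⁻³)/2.55 ≈ 0.808 T.

B ≈ 0.808 T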